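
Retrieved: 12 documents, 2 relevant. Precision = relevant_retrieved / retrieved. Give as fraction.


Precision = relevant_retrieved / total_retrieved
= 2 / 12
= 2 / (2 + 10)
= 1/6

1/6


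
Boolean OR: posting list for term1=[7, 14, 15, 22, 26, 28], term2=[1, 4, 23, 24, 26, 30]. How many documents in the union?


Boolean OR: find union of posting lists
term1 docs: [7, 14, 15, 22, 26, 28]
term2 docs: [1, 4, 23, 24, 26, 30]
Union: [1, 4, 7, 14, 15, 22, 23, 24, 26, 28, 30]
|union| = 11

11


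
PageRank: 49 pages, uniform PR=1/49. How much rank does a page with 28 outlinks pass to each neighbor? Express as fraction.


Initial PR = 1/49 = 1/49
Outlinks = 28
Contribution per link = PR / outlinks
= 1/49 / 28
= 1/1372

1/1372


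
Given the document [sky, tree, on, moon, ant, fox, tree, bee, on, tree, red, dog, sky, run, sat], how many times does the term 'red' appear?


Document has 15 words
Scanning for 'red':
Found at positions: [10]
Count = 1

1


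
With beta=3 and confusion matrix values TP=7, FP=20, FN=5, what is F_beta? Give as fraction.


P = TP/(TP+FP) = 7/27 = 7/27
R = TP/(TP+FN) = 7/12 = 7/12
beta^2 = 3^2 = 9
(1 + beta^2) = 10
Numerator = (1+beta^2)*P*R = 245/162
Denominator = beta^2*P + R = 7/3 + 7/12 = 35/12
F_beta = 14/27

14/27


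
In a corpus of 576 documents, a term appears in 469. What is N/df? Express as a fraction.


IDF ratio = N / df
= 576 / 469
= 576/469

576/469


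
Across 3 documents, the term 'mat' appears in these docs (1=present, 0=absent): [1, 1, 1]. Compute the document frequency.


Checking each document for 'mat':
Doc 1: present
Doc 2: present
Doc 3: present
df = sum of presences = 1 + 1 + 1 = 3

3


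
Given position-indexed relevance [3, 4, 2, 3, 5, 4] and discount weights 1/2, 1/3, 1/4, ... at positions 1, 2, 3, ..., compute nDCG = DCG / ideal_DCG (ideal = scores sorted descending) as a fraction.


Position discount weights w_i = 1/(i+1) for i=1..6:
Weights = [1/2, 1/3, 1/4, 1/5, 1/6, 1/7]
Actual relevance: [3, 4, 2, 3, 5, 4]
DCG = 3/2 + 4/3 + 2/4 + 3/5 + 5/6 + 4/7 = 1121/210
Ideal relevance (sorted desc): [5, 4, 4, 3, 3, 2]
Ideal DCG = 5/2 + 4/3 + 4/4 + 3/5 + 3/6 + 2/7 = 653/105
nDCG = DCG / ideal_DCG = 1121/210 / 653/105 = 1121/1306

1121/1306


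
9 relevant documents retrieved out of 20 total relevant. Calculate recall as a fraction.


Recall = retrieved_relevant / total_relevant
= 9 / 20
= 9 / (9 + 11)
= 9/20

9/20


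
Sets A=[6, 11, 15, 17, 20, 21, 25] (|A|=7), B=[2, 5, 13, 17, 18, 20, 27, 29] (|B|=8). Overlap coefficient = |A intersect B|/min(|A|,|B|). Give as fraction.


A intersect B = [17, 20]
|A intersect B| = 2
min(|A|, |B|) = min(7, 8) = 7
Overlap = 2 / 7 = 2/7

2/7


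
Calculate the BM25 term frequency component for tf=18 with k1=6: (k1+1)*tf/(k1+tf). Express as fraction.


BM25 TF component = (k1+1)*tf / (k1+tf)
k1 = 6, tf = 18
Numerator = (6+1)*18 = 126
Denominator = 6 + 18 = 24
= 126/24 = 21/4

21/4


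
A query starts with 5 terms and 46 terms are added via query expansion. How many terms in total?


Original terms: 5
Expansion terms: 46
Total = 5 + 46 = 51

51


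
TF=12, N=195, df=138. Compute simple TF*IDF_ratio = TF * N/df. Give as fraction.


TF * (N/df)
= 12 * (195/138)
= 12 * 65/46
= 390/23

390/23


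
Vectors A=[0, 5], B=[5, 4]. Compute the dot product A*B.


Dot product = sum of element-wise products
A[0]*B[0] = 0*5 = 0
A[1]*B[1] = 5*4 = 20
Sum = 0 + 20 = 20

20


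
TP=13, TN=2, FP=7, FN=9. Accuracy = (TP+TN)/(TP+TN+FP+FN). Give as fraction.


Accuracy = (TP + TN) / (TP + TN + FP + FN)
TP + TN = 13 + 2 = 15
Total = 13 + 2 + 7 + 9 = 31
Accuracy = 15 / 31 = 15/31

15/31


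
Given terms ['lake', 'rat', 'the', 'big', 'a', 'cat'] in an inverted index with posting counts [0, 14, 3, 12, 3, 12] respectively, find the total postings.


Summing posting list sizes:
'lake': 0 postings
'rat': 14 postings
'the': 3 postings
'big': 12 postings
'a': 3 postings
'cat': 12 postings
Total = 0 + 14 + 3 + 12 + 3 + 12 = 44

44


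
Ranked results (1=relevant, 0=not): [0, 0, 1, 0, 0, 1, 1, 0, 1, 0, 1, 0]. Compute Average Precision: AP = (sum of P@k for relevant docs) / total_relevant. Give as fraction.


Computing P@k for each relevant position:
Position 1: not relevant
Position 2: not relevant
Position 3: relevant, P@3 = 1/3 = 1/3
Position 4: not relevant
Position 5: not relevant
Position 6: relevant, P@6 = 2/6 = 1/3
Position 7: relevant, P@7 = 3/7 = 3/7
Position 8: not relevant
Position 9: relevant, P@9 = 4/9 = 4/9
Position 10: not relevant
Position 11: relevant, P@11 = 5/11 = 5/11
Position 12: not relevant
Sum of P@k = 1/3 + 1/3 + 3/7 + 4/9 + 5/11 = 1382/693
AP = 1382/693 / 5 = 1382/3465

1382/3465


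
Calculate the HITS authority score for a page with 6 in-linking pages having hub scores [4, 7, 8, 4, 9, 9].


Authority = sum of hub scores of in-linkers
In-link 1: hub score = 4
In-link 2: hub score = 7
In-link 3: hub score = 8
In-link 4: hub score = 4
In-link 5: hub score = 9
In-link 6: hub score = 9
Authority = 4 + 7 + 8 + 4 + 9 + 9 = 41

41


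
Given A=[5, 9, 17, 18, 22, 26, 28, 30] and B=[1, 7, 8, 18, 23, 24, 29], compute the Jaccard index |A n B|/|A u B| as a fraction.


A intersect B = [18]
|A intersect B| = 1
A union B = [1, 5, 7, 8, 9, 17, 18, 22, 23, 24, 26, 28, 29, 30]
|A union B| = 14
Jaccard = 1/14 = 1/14

1/14


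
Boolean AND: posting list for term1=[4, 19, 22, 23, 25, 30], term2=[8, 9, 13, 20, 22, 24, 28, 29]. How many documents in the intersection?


Boolean AND: find intersection of posting lists
term1 docs: [4, 19, 22, 23, 25, 30]
term2 docs: [8, 9, 13, 20, 22, 24, 28, 29]
Intersection: [22]
|intersection| = 1

1


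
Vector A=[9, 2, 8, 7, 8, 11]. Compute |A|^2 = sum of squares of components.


|A|^2 = sum of squared components
A[0]^2 = 9^2 = 81
A[1]^2 = 2^2 = 4
A[2]^2 = 8^2 = 64
A[3]^2 = 7^2 = 49
A[4]^2 = 8^2 = 64
A[5]^2 = 11^2 = 121
Sum = 81 + 4 + 64 + 49 + 64 + 121 = 383

383


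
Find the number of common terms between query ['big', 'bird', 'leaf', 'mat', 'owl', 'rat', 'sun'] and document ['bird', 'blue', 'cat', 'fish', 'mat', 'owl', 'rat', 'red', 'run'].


Query terms: ['big', 'bird', 'leaf', 'mat', 'owl', 'rat', 'sun']
Document terms: ['bird', 'blue', 'cat', 'fish', 'mat', 'owl', 'rat', 'red', 'run']
Common terms: ['bird', 'mat', 'owl', 'rat']
Overlap count = 4

4


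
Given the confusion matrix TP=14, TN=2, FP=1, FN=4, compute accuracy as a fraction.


Accuracy = (TP + TN) / (TP + TN + FP + FN)
TP + TN = 14 + 2 = 16
Total = 14 + 2 + 1 + 4 = 21
Accuracy = 16 / 21 = 16/21

16/21


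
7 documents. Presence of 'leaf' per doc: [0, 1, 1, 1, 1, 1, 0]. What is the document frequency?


Checking each document for 'leaf':
Doc 1: absent
Doc 2: present
Doc 3: present
Doc 4: present
Doc 5: present
Doc 6: present
Doc 7: absent
df = sum of presences = 0 + 1 + 1 + 1 + 1 + 1 + 0 = 5

5


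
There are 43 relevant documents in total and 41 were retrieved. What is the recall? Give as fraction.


Recall = retrieved_relevant / total_relevant
= 41 / 43
= 41 / (41 + 2)
= 41/43

41/43


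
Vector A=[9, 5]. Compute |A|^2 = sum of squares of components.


|A|^2 = sum of squared components
A[0]^2 = 9^2 = 81
A[1]^2 = 5^2 = 25
Sum = 81 + 25 = 106

106


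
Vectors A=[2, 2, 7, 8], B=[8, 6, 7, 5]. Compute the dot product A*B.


Dot product = sum of element-wise products
A[0]*B[0] = 2*8 = 16
A[1]*B[1] = 2*6 = 12
A[2]*B[2] = 7*7 = 49
A[3]*B[3] = 8*5 = 40
Sum = 16 + 12 + 49 + 40 = 117

117


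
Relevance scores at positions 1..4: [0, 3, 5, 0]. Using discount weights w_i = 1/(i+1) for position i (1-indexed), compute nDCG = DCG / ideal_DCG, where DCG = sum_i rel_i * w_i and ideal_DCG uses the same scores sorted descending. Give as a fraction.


Position discount weights w_i = 1/(i+1) for i=1..4:
Weights = [1/2, 1/3, 1/4, 1/5]
Actual relevance: [0, 3, 5, 0]
DCG = 0/2 + 3/3 + 5/4 + 0/5 = 9/4
Ideal relevance (sorted desc): [5, 3, 0, 0]
Ideal DCG = 5/2 + 3/3 + 0/4 + 0/5 = 7/2
nDCG = DCG / ideal_DCG = 9/4 / 7/2 = 9/14

9/14


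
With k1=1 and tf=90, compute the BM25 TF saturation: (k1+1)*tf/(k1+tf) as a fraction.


BM25 TF component = (k1+1)*tf / (k1+tf)
k1 = 1, tf = 90
Numerator = (1+1)*90 = 180
Denominator = 1 + 90 = 91
= 180/91 = 180/91

180/91


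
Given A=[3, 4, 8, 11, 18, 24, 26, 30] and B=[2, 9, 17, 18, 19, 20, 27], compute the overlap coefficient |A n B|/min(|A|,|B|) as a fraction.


A intersect B = [18]
|A intersect B| = 1
min(|A|, |B|) = min(8, 7) = 7
Overlap = 1 / 7 = 1/7

1/7


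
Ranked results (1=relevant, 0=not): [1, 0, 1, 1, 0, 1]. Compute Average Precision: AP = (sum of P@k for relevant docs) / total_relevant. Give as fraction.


Computing P@k for each relevant position:
Position 1: relevant, P@1 = 1/1 = 1
Position 2: not relevant
Position 3: relevant, P@3 = 2/3 = 2/3
Position 4: relevant, P@4 = 3/4 = 3/4
Position 5: not relevant
Position 6: relevant, P@6 = 4/6 = 2/3
Sum of P@k = 1 + 2/3 + 3/4 + 2/3 = 37/12
AP = 37/12 / 4 = 37/48

37/48


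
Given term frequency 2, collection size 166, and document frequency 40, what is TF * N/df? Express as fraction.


TF * (N/df)
= 2 * (166/40)
= 2 * 83/20
= 83/10

83/10


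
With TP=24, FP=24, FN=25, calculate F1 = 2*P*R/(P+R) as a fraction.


F1 = 2 * P * R / (P + R)
P = TP/(TP+FP) = 24/48 = 1/2
R = TP/(TP+FN) = 24/49 = 24/49
2 * P * R = 2 * 1/2 * 24/49 = 24/49
P + R = 1/2 + 24/49 = 97/98
F1 = 24/49 / 97/98 = 48/97

48/97


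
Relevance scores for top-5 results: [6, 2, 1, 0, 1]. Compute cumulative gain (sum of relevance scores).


Cumulative Gain = sum of relevance scores
Position 1: rel=6, running sum=6
Position 2: rel=2, running sum=8
Position 3: rel=1, running sum=9
Position 4: rel=0, running sum=9
Position 5: rel=1, running sum=10
CG = 10

10


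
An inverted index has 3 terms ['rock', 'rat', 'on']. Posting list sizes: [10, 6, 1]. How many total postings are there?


Summing posting list sizes:
'rock': 10 postings
'rat': 6 postings
'on': 1 postings
Total = 10 + 6 + 1 = 17

17


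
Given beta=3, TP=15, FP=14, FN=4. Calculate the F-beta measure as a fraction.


P = TP/(TP+FP) = 15/29 = 15/29
R = TP/(TP+FN) = 15/19 = 15/19
beta^2 = 3^2 = 9
(1 + beta^2) = 10
Numerator = (1+beta^2)*P*R = 2250/551
Denominator = beta^2*P + R = 135/29 + 15/19 = 3000/551
F_beta = 3/4

3/4


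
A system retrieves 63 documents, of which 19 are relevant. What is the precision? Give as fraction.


Precision = relevant_retrieved / total_retrieved
= 19 / 63
= 19 / (19 + 44)
= 19/63

19/63


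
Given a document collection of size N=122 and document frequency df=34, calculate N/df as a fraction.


IDF ratio = N / df
= 122 / 34
= 61/17

61/17


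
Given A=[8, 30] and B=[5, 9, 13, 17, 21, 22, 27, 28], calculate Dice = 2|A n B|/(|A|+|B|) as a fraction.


A intersect B = []
|A intersect B| = 0
|A| = 2, |B| = 8
Dice = 2*0 / (2+8)
= 0 / 10 = 0

0


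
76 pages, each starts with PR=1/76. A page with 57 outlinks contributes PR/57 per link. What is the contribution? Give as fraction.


Initial PR = 1/76 = 1/76
Outlinks = 57
Contribution per link = PR / outlinks
= 1/76 / 57
= 1/4332

1/4332


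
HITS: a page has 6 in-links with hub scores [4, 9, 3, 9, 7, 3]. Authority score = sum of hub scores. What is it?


Authority = sum of hub scores of in-linkers
In-link 1: hub score = 4
In-link 2: hub score = 9
In-link 3: hub score = 3
In-link 4: hub score = 9
In-link 5: hub score = 7
In-link 6: hub score = 3
Authority = 4 + 9 + 3 + 9 + 7 + 3 = 35

35


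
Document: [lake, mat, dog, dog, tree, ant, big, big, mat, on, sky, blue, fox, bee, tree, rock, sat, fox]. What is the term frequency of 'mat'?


Document has 18 words
Scanning for 'mat':
Found at positions: [1, 8]
Count = 2

2


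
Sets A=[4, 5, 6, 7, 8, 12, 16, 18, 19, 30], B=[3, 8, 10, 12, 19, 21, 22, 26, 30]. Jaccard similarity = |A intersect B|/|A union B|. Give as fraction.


A intersect B = [8, 12, 19, 30]
|A intersect B| = 4
A union B = [3, 4, 5, 6, 7, 8, 10, 12, 16, 18, 19, 21, 22, 26, 30]
|A union B| = 15
Jaccard = 4/15 = 4/15

4/15


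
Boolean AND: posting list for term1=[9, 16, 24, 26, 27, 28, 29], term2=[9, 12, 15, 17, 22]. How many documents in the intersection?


Boolean AND: find intersection of posting lists
term1 docs: [9, 16, 24, 26, 27, 28, 29]
term2 docs: [9, 12, 15, 17, 22]
Intersection: [9]
|intersection| = 1

1


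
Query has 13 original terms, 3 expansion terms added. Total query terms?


Original terms: 13
Expansion terms: 3
Total = 13 + 3 = 16

16


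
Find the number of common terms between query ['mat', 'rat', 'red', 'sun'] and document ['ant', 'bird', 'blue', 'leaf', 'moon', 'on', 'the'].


Query terms: ['mat', 'rat', 'red', 'sun']
Document terms: ['ant', 'bird', 'blue', 'leaf', 'moon', 'on', 'the']
Common terms: []
Overlap count = 0

0


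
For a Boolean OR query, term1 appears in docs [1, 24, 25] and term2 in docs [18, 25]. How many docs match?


Boolean OR: find union of posting lists
term1 docs: [1, 24, 25]
term2 docs: [18, 25]
Union: [1, 18, 24, 25]
|union| = 4

4


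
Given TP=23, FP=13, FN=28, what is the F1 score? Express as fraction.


F1 = 2 * P * R / (P + R)
P = TP/(TP+FP) = 23/36 = 23/36
R = TP/(TP+FN) = 23/51 = 23/51
2 * P * R = 2 * 23/36 * 23/51 = 529/918
P + R = 23/36 + 23/51 = 667/612
F1 = 529/918 / 667/612 = 46/87

46/87


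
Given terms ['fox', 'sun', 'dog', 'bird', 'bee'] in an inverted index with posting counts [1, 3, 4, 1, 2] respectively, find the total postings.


Summing posting list sizes:
'fox': 1 postings
'sun': 3 postings
'dog': 4 postings
'bird': 1 postings
'bee': 2 postings
Total = 1 + 3 + 4 + 1 + 2 = 11

11


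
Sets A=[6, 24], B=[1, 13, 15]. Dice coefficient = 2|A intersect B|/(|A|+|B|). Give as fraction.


A intersect B = []
|A intersect B| = 0
|A| = 2, |B| = 3
Dice = 2*0 / (2+3)
= 0 / 5 = 0

0


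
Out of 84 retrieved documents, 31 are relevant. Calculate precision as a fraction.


Precision = relevant_retrieved / total_retrieved
= 31 / 84
= 31 / (31 + 53)
= 31/84

31/84


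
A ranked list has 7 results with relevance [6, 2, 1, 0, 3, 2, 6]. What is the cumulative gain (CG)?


Cumulative Gain = sum of relevance scores
Position 1: rel=6, running sum=6
Position 2: rel=2, running sum=8
Position 3: rel=1, running sum=9
Position 4: rel=0, running sum=9
Position 5: rel=3, running sum=12
Position 6: rel=2, running sum=14
Position 7: rel=6, running sum=20
CG = 20

20


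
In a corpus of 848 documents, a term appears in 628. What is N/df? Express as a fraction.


IDF ratio = N / df
= 848 / 628
= 212/157

212/157


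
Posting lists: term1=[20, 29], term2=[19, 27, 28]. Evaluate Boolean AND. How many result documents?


Boolean AND: find intersection of posting lists
term1 docs: [20, 29]
term2 docs: [19, 27, 28]
Intersection: []
|intersection| = 0

0


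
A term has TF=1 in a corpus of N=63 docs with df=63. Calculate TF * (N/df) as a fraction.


TF * (N/df)
= 1 * (63/63)
= 1 * 1
= 1

1


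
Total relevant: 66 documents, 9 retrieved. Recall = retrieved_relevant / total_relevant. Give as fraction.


Recall = retrieved_relevant / total_relevant
= 9 / 66
= 9 / (9 + 57)
= 3/22

3/22


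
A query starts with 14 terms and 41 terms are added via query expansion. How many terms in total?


Original terms: 14
Expansion terms: 41
Total = 14 + 41 = 55

55


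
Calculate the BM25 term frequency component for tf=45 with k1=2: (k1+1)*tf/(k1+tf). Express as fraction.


BM25 TF component = (k1+1)*tf / (k1+tf)
k1 = 2, tf = 45
Numerator = (2+1)*45 = 135
Denominator = 2 + 45 = 47
= 135/47 = 135/47

135/47


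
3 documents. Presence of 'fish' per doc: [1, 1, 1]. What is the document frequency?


Checking each document for 'fish':
Doc 1: present
Doc 2: present
Doc 3: present
df = sum of presences = 1 + 1 + 1 = 3

3


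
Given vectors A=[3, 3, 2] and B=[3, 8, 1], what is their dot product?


Dot product = sum of element-wise products
A[0]*B[0] = 3*3 = 9
A[1]*B[1] = 3*8 = 24
A[2]*B[2] = 2*1 = 2
Sum = 9 + 24 + 2 = 35

35


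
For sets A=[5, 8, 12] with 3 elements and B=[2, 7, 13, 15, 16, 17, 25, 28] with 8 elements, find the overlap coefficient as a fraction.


A intersect B = []
|A intersect B| = 0
min(|A|, |B|) = min(3, 8) = 3
Overlap = 0 / 3 = 0

0


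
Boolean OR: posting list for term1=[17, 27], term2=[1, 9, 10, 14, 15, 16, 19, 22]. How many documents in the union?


Boolean OR: find union of posting lists
term1 docs: [17, 27]
term2 docs: [1, 9, 10, 14, 15, 16, 19, 22]
Union: [1, 9, 10, 14, 15, 16, 17, 19, 22, 27]
|union| = 10

10


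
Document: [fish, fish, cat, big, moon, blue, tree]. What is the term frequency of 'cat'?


Document has 7 words
Scanning for 'cat':
Found at positions: [2]
Count = 1

1


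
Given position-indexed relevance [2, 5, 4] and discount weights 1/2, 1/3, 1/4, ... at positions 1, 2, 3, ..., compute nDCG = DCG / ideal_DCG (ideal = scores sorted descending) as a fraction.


Position discount weights w_i = 1/(i+1) for i=1..3:
Weights = [1/2, 1/3, 1/4]
Actual relevance: [2, 5, 4]
DCG = 2/2 + 5/3 + 4/4 = 11/3
Ideal relevance (sorted desc): [5, 4, 2]
Ideal DCG = 5/2 + 4/3 + 2/4 = 13/3
nDCG = DCG / ideal_DCG = 11/3 / 13/3 = 11/13

11/13


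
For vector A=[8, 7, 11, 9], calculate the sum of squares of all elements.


|A|^2 = sum of squared components
A[0]^2 = 8^2 = 64
A[1]^2 = 7^2 = 49
A[2]^2 = 11^2 = 121
A[3]^2 = 9^2 = 81
Sum = 64 + 49 + 121 + 81 = 315

315


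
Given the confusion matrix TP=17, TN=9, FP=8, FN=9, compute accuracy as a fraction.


Accuracy = (TP + TN) / (TP + TN + FP + FN)
TP + TN = 17 + 9 = 26
Total = 17 + 9 + 8 + 9 = 43
Accuracy = 26 / 43 = 26/43

26/43


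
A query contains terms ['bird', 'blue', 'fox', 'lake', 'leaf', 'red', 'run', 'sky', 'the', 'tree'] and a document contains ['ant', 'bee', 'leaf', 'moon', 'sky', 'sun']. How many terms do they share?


Query terms: ['bird', 'blue', 'fox', 'lake', 'leaf', 'red', 'run', 'sky', 'the', 'tree']
Document terms: ['ant', 'bee', 'leaf', 'moon', 'sky', 'sun']
Common terms: ['leaf', 'sky']
Overlap count = 2

2


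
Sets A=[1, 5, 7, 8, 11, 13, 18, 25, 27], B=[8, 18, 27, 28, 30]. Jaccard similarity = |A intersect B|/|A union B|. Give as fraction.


A intersect B = [8, 18, 27]
|A intersect B| = 3
A union B = [1, 5, 7, 8, 11, 13, 18, 25, 27, 28, 30]
|A union B| = 11
Jaccard = 3/11 = 3/11

3/11


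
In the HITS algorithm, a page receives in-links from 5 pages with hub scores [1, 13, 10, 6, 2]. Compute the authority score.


Authority = sum of hub scores of in-linkers
In-link 1: hub score = 1
In-link 2: hub score = 13
In-link 3: hub score = 10
In-link 4: hub score = 6
In-link 5: hub score = 2
Authority = 1 + 13 + 10 + 6 + 2 = 32

32


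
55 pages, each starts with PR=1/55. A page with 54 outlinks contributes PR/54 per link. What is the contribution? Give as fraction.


Initial PR = 1/55 = 1/55
Outlinks = 54
Contribution per link = PR / outlinks
= 1/55 / 54
= 1/2970

1/2970


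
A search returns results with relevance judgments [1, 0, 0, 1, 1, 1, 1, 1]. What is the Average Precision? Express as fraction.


Computing P@k for each relevant position:
Position 1: relevant, P@1 = 1/1 = 1
Position 2: not relevant
Position 3: not relevant
Position 4: relevant, P@4 = 2/4 = 1/2
Position 5: relevant, P@5 = 3/5 = 3/5
Position 6: relevant, P@6 = 4/6 = 2/3
Position 7: relevant, P@7 = 5/7 = 5/7
Position 8: relevant, P@8 = 6/8 = 3/4
Sum of P@k = 1 + 1/2 + 3/5 + 2/3 + 5/7 + 3/4 = 1777/420
AP = 1777/420 / 6 = 1777/2520

1777/2520


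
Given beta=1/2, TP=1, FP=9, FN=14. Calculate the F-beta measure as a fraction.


P = TP/(TP+FP) = 1/10 = 1/10
R = TP/(TP+FN) = 1/15 = 1/15
beta^2 = 1/2^2 = 1/4
(1 + beta^2) = 5/4
Numerator = (1+beta^2)*P*R = 1/120
Denominator = beta^2*P + R = 1/40 + 1/15 = 11/120
F_beta = 1/11

1/11


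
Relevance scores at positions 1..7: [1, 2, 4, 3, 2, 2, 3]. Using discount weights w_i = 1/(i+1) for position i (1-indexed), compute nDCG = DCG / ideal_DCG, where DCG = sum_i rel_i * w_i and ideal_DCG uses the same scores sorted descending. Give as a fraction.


Position discount weights w_i = 1/(i+1) for i=1..7:
Weights = [1/2, 1/3, 1/4, 1/5, 1/6, 1/7, 1/8]
Actual relevance: [1, 2, 4, 3, 2, 2, 3]
DCG = 1/2 + 2/3 + 4/4 + 3/5 + 2/6 + 2/7 + 3/8 = 1053/280
Ideal relevance (sorted desc): [4, 3, 3, 2, 2, 2, 1]
Ideal DCG = 4/2 + 3/3 + 3/4 + 2/5 + 2/6 + 2/7 + 1/8 = 4111/840
nDCG = DCG / ideal_DCG = 1053/280 / 4111/840 = 3159/4111

3159/4111


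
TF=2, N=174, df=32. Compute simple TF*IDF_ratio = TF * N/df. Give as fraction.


TF * (N/df)
= 2 * (174/32)
= 2 * 87/16
= 87/8

87/8


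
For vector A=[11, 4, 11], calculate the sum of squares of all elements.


|A|^2 = sum of squared components
A[0]^2 = 11^2 = 121
A[1]^2 = 4^2 = 16
A[2]^2 = 11^2 = 121
Sum = 121 + 16 + 121 = 258

258


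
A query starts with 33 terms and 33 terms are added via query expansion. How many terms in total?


Original terms: 33
Expansion terms: 33
Total = 33 + 33 = 66

66


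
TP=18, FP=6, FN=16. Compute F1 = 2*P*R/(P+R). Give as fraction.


F1 = 2 * P * R / (P + R)
P = TP/(TP+FP) = 18/24 = 3/4
R = TP/(TP+FN) = 18/34 = 9/17
2 * P * R = 2 * 3/4 * 9/17 = 27/34
P + R = 3/4 + 9/17 = 87/68
F1 = 27/34 / 87/68 = 18/29

18/29


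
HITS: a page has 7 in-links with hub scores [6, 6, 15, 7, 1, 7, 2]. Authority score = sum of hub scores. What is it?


Authority = sum of hub scores of in-linkers
In-link 1: hub score = 6
In-link 2: hub score = 6
In-link 3: hub score = 15
In-link 4: hub score = 7
In-link 5: hub score = 1
In-link 6: hub score = 7
In-link 7: hub score = 2
Authority = 6 + 6 + 15 + 7 + 1 + 7 + 2 = 44

44


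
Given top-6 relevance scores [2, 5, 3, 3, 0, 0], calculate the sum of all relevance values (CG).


Cumulative Gain = sum of relevance scores
Position 1: rel=2, running sum=2
Position 2: rel=5, running sum=7
Position 3: rel=3, running sum=10
Position 4: rel=3, running sum=13
Position 5: rel=0, running sum=13
Position 6: rel=0, running sum=13
CG = 13

13


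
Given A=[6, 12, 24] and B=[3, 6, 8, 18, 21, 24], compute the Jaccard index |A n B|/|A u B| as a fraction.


A intersect B = [6, 24]
|A intersect B| = 2
A union B = [3, 6, 8, 12, 18, 21, 24]
|A union B| = 7
Jaccard = 2/7 = 2/7

2/7


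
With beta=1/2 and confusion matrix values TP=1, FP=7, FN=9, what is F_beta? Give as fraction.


P = TP/(TP+FP) = 1/8 = 1/8
R = TP/(TP+FN) = 1/10 = 1/10
beta^2 = 1/2^2 = 1/4
(1 + beta^2) = 5/4
Numerator = (1+beta^2)*P*R = 1/64
Denominator = beta^2*P + R = 1/32 + 1/10 = 21/160
F_beta = 5/42

5/42


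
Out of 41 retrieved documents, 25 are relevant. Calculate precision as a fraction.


Precision = relevant_retrieved / total_retrieved
= 25 / 41
= 25 / (25 + 16)
= 25/41

25/41


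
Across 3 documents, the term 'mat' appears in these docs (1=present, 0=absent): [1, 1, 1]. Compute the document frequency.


Checking each document for 'mat':
Doc 1: present
Doc 2: present
Doc 3: present
df = sum of presences = 1 + 1 + 1 = 3

3


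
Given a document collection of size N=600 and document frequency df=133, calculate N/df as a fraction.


IDF ratio = N / df
= 600 / 133
= 600/133

600/133


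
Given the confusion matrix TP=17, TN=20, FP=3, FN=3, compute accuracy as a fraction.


Accuracy = (TP + TN) / (TP + TN + FP + FN)
TP + TN = 17 + 20 = 37
Total = 17 + 20 + 3 + 3 = 43
Accuracy = 37 / 43 = 37/43

37/43


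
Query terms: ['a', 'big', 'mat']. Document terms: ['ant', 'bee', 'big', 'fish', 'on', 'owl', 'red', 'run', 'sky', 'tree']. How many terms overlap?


Query terms: ['a', 'big', 'mat']
Document terms: ['ant', 'bee', 'big', 'fish', 'on', 'owl', 'red', 'run', 'sky', 'tree']
Common terms: ['big']
Overlap count = 1

1


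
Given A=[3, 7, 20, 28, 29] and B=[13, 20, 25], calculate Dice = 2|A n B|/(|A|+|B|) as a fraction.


A intersect B = [20]
|A intersect B| = 1
|A| = 5, |B| = 3
Dice = 2*1 / (5+3)
= 2 / 8 = 1/4

1/4


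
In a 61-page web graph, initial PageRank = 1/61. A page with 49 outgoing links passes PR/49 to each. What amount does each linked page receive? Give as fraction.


Initial PR = 1/61 = 1/61
Outlinks = 49
Contribution per link = PR / outlinks
= 1/61 / 49
= 1/2989

1/2989


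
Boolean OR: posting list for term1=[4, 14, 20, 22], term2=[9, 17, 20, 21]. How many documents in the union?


Boolean OR: find union of posting lists
term1 docs: [4, 14, 20, 22]
term2 docs: [9, 17, 20, 21]
Union: [4, 9, 14, 17, 20, 21, 22]
|union| = 7

7


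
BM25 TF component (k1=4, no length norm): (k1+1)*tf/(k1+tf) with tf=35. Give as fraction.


BM25 TF component = (k1+1)*tf / (k1+tf)
k1 = 4, tf = 35
Numerator = (4+1)*35 = 175
Denominator = 4 + 35 = 39
= 175/39 = 175/39

175/39


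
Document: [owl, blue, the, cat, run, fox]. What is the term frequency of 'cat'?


Document has 6 words
Scanning for 'cat':
Found at positions: [3]
Count = 1

1


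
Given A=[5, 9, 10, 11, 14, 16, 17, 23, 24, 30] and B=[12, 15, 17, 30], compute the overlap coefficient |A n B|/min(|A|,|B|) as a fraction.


A intersect B = [17, 30]
|A intersect B| = 2
min(|A|, |B|) = min(10, 4) = 4
Overlap = 2 / 4 = 1/2

1/2


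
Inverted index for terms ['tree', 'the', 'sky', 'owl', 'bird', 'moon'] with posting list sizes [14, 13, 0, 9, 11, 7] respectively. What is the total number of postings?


Summing posting list sizes:
'tree': 14 postings
'the': 13 postings
'sky': 0 postings
'owl': 9 postings
'bird': 11 postings
'moon': 7 postings
Total = 14 + 13 + 0 + 9 + 11 + 7 = 54

54


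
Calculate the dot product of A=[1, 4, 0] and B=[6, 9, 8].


Dot product = sum of element-wise products
A[0]*B[0] = 1*6 = 6
A[1]*B[1] = 4*9 = 36
A[2]*B[2] = 0*8 = 0
Sum = 6 + 36 + 0 = 42

42


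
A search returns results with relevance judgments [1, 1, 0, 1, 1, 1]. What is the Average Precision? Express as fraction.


Computing P@k for each relevant position:
Position 1: relevant, P@1 = 1/1 = 1
Position 2: relevant, P@2 = 2/2 = 1
Position 3: not relevant
Position 4: relevant, P@4 = 3/4 = 3/4
Position 5: relevant, P@5 = 4/5 = 4/5
Position 6: relevant, P@6 = 5/6 = 5/6
Sum of P@k = 1 + 1 + 3/4 + 4/5 + 5/6 = 263/60
AP = 263/60 / 5 = 263/300

263/300


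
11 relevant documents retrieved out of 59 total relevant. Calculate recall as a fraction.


Recall = retrieved_relevant / total_relevant
= 11 / 59
= 11 / (11 + 48)
= 11/59

11/59


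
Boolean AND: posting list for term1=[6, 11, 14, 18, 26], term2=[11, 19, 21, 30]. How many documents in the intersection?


Boolean AND: find intersection of posting lists
term1 docs: [6, 11, 14, 18, 26]
term2 docs: [11, 19, 21, 30]
Intersection: [11]
|intersection| = 1

1


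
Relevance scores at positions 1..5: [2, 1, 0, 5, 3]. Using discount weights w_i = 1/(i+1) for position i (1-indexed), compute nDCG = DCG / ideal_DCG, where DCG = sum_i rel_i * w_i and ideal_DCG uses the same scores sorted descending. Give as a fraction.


Position discount weights w_i = 1/(i+1) for i=1..5:
Weights = [1/2, 1/3, 1/4, 1/5, 1/6]
Actual relevance: [2, 1, 0, 5, 3]
DCG = 2/2 + 1/3 + 0/4 + 5/5 + 3/6 = 17/6
Ideal relevance (sorted desc): [5, 3, 2, 1, 0]
Ideal DCG = 5/2 + 3/3 + 2/4 + 1/5 + 0/6 = 21/5
nDCG = DCG / ideal_DCG = 17/6 / 21/5 = 85/126

85/126


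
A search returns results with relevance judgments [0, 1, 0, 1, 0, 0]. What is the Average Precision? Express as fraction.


Computing P@k for each relevant position:
Position 1: not relevant
Position 2: relevant, P@2 = 1/2 = 1/2
Position 3: not relevant
Position 4: relevant, P@4 = 2/4 = 1/2
Position 5: not relevant
Position 6: not relevant
Sum of P@k = 1/2 + 1/2 = 1
AP = 1 / 2 = 1/2

1/2


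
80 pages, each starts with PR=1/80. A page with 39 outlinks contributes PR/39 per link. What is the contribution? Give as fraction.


Initial PR = 1/80 = 1/80
Outlinks = 39
Contribution per link = PR / outlinks
= 1/80 / 39
= 1/3120

1/3120


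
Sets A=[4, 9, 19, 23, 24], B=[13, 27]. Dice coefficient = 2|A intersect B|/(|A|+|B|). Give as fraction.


A intersect B = []
|A intersect B| = 0
|A| = 5, |B| = 2
Dice = 2*0 / (5+2)
= 0 / 7 = 0

0


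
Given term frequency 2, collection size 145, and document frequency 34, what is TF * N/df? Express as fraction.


TF * (N/df)
= 2 * (145/34)
= 2 * 145/34
= 145/17

145/17


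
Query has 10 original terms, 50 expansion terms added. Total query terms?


Original terms: 10
Expansion terms: 50
Total = 10 + 50 = 60

60


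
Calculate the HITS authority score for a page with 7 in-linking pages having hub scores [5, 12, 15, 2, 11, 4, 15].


Authority = sum of hub scores of in-linkers
In-link 1: hub score = 5
In-link 2: hub score = 12
In-link 3: hub score = 15
In-link 4: hub score = 2
In-link 5: hub score = 11
In-link 6: hub score = 4
In-link 7: hub score = 15
Authority = 5 + 12 + 15 + 2 + 11 + 4 + 15 = 64

64


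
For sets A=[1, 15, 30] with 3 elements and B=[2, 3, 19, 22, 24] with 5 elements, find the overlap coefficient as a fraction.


A intersect B = []
|A intersect B| = 0
min(|A|, |B|) = min(3, 5) = 3
Overlap = 0 / 3 = 0

0


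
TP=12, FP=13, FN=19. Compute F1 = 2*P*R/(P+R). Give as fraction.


F1 = 2 * P * R / (P + R)
P = TP/(TP+FP) = 12/25 = 12/25
R = TP/(TP+FN) = 12/31 = 12/31
2 * P * R = 2 * 12/25 * 12/31 = 288/775
P + R = 12/25 + 12/31 = 672/775
F1 = 288/775 / 672/775 = 3/7

3/7


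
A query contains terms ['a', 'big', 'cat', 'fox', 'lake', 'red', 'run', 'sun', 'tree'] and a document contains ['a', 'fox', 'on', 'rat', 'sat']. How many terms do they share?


Query terms: ['a', 'big', 'cat', 'fox', 'lake', 'red', 'run', 'sun', 'tree']
Document terms: ['a', 'fox', 'on', 'rat', 'sat']
Common terms: ['a', 'fox']
Overlap count = 2

2


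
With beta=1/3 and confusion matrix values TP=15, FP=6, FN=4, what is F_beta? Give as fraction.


P = TP/(TP+FP) = 15/21 = 5/7
R = TP/(TP+FN) = 15/19 = 15/19
beta^2 = 1/3^2 = 1/9
(1 + beta^2) = 10/9
Numerator = (1+beta^2)*P*R = 250/399
Denominator = beta^2*P + R = 5/63 + 15/19 = 1040/1197
F_beta = 75/104

75/104


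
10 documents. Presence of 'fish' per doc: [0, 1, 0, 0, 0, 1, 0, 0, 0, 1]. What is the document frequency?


Checking each document for 'fish':
Doc 1: absent
Doc 2: present
Doc 3: absent
Doc 4: absent
Doc 5: absent
Doc 6: present
Doc 7: absent
Doc 8: absent
Doc 9: absent
Doc 10: present
df = sum of presences = 0 + 1 + 0 + 0 + 0 + 1 + 0 + 0 + 0 + 1 = 3

3


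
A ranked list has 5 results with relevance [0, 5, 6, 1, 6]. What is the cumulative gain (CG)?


Cumulative Gain = sum of relevance scores
Position 1: rel=0, running sum=0
Position 2: rel=5, running sum=5
Position 3: rel=6, running sum=11
Position 4: rel=1, running sum=12
Position 5: rel=6, running sum=18
CG = 18

18


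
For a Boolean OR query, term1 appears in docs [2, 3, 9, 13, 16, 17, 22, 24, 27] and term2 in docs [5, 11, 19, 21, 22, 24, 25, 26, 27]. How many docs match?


Boolean OR: find union of posting lists
term1 docs: [2, 3, 9, 13, 16, 17, 22, 24, 27]
term2 docs: [5, 11, 19, 21, 22, 24, 25, 26, 27]
Union: [2, 3, 5, 9, 11, 13, 16, 17, 19, 21, 22, 24, 25, 26, 27]
|union| = 15

15


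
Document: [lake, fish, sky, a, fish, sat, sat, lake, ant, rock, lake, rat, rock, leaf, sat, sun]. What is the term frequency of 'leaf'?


Document has 16 words
Scanning for 'leaf':
Found at positions: [13]
Count = 1

1


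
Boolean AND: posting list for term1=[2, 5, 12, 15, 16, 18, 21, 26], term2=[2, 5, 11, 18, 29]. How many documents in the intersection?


Boolean AND: find intersection of posting lists
term1 docs: [2, 5, 12, 15, 16, 18, 21, 26]
term2 docs: [2, 5, 11, 18, 29]
Intersection: [2, 5, 18]
|intersection| = 3

3


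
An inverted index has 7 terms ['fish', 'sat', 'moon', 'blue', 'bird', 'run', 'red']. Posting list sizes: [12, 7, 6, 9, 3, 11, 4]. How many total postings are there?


Summing posting list sizes:
'fish': 12 postings
'sat': 7 postings
'moon': 6 postings
'blue': 9 postings
'bird': 3 postings
'run': 11 postings
'red': 4 postings
Total = 12 + 7 + 6 + 9 + 3 + 11 + 4 = 52

52


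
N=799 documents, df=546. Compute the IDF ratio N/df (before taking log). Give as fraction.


IDF ratio = N / df
= 799 / 546
= 799/546

799/546


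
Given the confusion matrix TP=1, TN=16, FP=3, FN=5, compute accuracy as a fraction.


Accuracy = (TP + TN) / (TP + TN + FP + FN)
TP + TN = 1 + 16 = 17
Total = 1 + 16 + 3 + 5 = 25
Accuracy = 17 / 25 = 17/25

17/25


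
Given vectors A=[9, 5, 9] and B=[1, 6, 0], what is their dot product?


Dot product = sum of element-wise products
A[0]*B[0] = 9*1 = 9
A[1]*B[1] = 5*6 = 30
A[2]*B[2] = 9*0 = 0
Sum = 9 + 30 + 0 = 39

39


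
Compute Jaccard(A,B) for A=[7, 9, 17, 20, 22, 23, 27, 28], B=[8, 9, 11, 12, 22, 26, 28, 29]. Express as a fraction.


A intersect B = [9, 22, 28]
|A intersect B| = 3
A union B = [7, 8, 9, 11, 12, 17, 20, 22, 23, 26, 27, 28, 29]
|A union B| = 13
Jaccard = 3/13 = 3/13

3/13


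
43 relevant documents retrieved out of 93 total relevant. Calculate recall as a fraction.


Recall = retrieved_relevant / total_relevant
= 43 / 93
= 43 / (43 + 50)
= 43/93

43/93


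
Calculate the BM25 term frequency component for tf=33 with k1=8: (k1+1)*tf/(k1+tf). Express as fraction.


BM25 TF component = (k1+1)*tf / (k1+tf)
k1 = 8, tf = 33
Numerator = (8+1)*33 = 297
Denominator = 8 + 33 = 41
= 297/41 = 297/41

297/41


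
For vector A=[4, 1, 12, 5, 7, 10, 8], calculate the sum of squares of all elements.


|A|^2 = sum of squared components
A[0]^2 = 4^2 = 16
A[1]^2 = 1^2 = 1
A[2]^2 = 12^2 = 144
A[3]^2 = 5^2 = 25
A[4]^2 = 7^2 = 49
A[5]^2 = 10^2 = 100
A[6]^2 = 8^2 = 64
Sum = 16 + 1 + 144 + 25 + 49 + 100 + 64 = 399

399


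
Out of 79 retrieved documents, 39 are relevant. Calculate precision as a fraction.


Precision = relevant_retrieved / total_retrieved
= 39 / 79
= 39 / (39 + 40)
= 39/79

39/79


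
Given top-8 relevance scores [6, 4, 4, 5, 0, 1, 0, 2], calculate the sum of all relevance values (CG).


Cumulative Gain = sum of relevance scores
Position 1: rel=6, running sum=6
Position 2: rel=4, running sum=10
Position 3: rel=4, running sum=14
Position 4: rel=5, running sum=19
Position 5: rel=0, running sum=19
Position 6: rel=1, running sum=20
Position 7: rel=0, running sum=20
Position 8: rel=2, running sum=22
CG = 22

22


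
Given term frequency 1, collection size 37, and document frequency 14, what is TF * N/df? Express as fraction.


TF * (N/df)
= 1 * (37/14)
= 1 * 37/14
= 37/14

37/14


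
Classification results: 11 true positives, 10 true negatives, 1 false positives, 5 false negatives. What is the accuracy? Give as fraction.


Accuracy = (TP + TN) / (TP + TN + FP + FN)
TP + TN = 11 + 10 = 21
Total = 11 + 10 + 1 + 5 = 27
Accuracy = 21 / 27 = 7/9

7/9


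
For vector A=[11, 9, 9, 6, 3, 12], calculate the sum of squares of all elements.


|A|^2 = sum of squared components
A[0]^2 = 11^2 = 121
A[1]^2 = 9^2 = 81
A[2]^2 = 9^2 = 81
A[3]^2 = 6^2 = 36
A[4]^2 = 3^2 = 9
A[5]^2 = 12^2 = 144
Sum = 121 + 81 + 81 + 36 + 9 + 144 = 472

472


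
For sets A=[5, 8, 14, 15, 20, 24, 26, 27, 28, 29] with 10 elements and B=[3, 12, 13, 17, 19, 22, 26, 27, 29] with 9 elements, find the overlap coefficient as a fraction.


A intersect B = [26, 27, 29]
|A intersect B| = 3
min(|A|, |B|) = min(10, 9) = 9
Overlap = 3 / 9 = 1/3

1/3


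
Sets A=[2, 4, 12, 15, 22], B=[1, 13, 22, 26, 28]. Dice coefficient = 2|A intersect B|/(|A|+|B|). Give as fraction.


A intersect B = [22]
|A intersect B| = 1
|A| = 5, |B| = 5
Dice = 2*1 / (5+5)
= 2 / 10 = 1/5

1/5


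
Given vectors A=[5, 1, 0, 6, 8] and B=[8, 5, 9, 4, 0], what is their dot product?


Dot product = sum of element-wise products
A[0]*B[0] = 5*8 = 40
A[1]*B[1] = 1*5 = 5
A[2]*B[2] = 0*9 = 0
A[3]*B[3] = 6*4 = 24
A[4]*B[4] = 8*0 = 0
Sum = 40 + 5 + 0 + 24 + 0 = 69

69


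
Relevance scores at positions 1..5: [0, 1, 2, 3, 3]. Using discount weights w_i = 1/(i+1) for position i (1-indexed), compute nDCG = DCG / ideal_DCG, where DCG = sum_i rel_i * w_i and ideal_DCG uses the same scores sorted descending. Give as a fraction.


Position discount weights w_i = 1/(i+1) for i=1..5:
Weights = [1/2, 1/3, 1/4, 1/5, 1/6]
Actual relevance: [0, 1, 2, 3, 3]
DCG = 0/2 + 1/3 + 2/4 + 3/5 + 3/6 = 29/15
Ideal relevance (sorted desc): [3, 3, 2, 1, 0]
Ideal DCG = 3/2 + 3/3 + 2/4 + 1/5 + 0/6 = 16/5
nDCG = DCG / ideal_DCG = 29/15 / 16/5 = 29/48

29/48


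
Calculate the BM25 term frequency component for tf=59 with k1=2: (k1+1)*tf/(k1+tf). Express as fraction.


BM25 TF component = (k1+1)*tf / (k1+tf)
k1 = 2, tf = 59
Numerator = (2+1)*59 = 177
Denominator = 2 + 59 = 61
= 177/61 = 177/61

177/61


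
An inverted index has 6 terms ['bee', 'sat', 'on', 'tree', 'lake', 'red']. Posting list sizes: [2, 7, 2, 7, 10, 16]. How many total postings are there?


Summing posting list sizes:
'bee': 2 postings
'sat': 7 postings
'on': 2 postings
'tree': 7 postings
'lake': 10 postings
'red': 16 postings
Total = 2 + 7 + 2 + 7 + 10 + 16 = 44

44


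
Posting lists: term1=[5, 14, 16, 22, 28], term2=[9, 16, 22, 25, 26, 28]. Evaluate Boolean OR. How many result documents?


Boolean OR: find union of posting lists
term1 docs: [5, 14, 16, 22, 28]
term2 docs: [9, 16, 22, 25, 26, 28]
Union: [5, 9, 14, 16, 22, 25, 26, 28]
|union| = 8

8


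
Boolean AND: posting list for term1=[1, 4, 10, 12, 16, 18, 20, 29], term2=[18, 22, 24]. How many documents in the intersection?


Boolean AND: find intersection of posting lists
term1 docs: [1, 4, 10, 12, 16, 18, 20, 29]
term2 docs: [18, 22, 24]
Intersection: [18]
|intersection| = 1

1


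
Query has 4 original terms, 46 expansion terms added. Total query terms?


Original terms: 4
Expansion terms: 46
Total = 4 + 46 = 50

50


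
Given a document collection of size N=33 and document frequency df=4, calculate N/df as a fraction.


IDF ratio = N / df
= 33 / 4
= 33/4

33/4


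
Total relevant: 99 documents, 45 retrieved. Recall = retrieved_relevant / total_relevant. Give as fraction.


Recall = retrieved_relevant / total_relevant
= 45 / 99
= 45 / (45 + 54)
= 5/11

5/11


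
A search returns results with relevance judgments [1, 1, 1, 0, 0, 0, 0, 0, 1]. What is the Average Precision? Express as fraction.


Computing P@k for each relevant position:
Position 1: relevant, P@1 = 1/1 = 1
Position 2: relevant, P@2 = 2/2 = 1
Position 3: relevant, P@3 = 3/3 = 1
Position 4: not relevant
Position 5: not relevant
Position 6: not relevant
Position 7: not relevant
Position 8: not relevant
Position 9: relevant, P@9 = 4/9 = 4/9
Sum of P@k = 1 + 1 + 1 + 4/9 = 31/9
AP = 31/9 / 4 = 31/36

31/36


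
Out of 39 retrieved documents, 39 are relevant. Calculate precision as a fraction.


Precision = relevant_retrieved / total_retrieved
= 39 / 39
= 39 / (39 + 0)
= 1

1


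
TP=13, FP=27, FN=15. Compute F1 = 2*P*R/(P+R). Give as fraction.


F1 = 2 * P * R / (P + R)
P = TP/(TP+FP) = 13/40 = 13/40
R = TP/(TP+FN) = 13/28 = 13/28
2 * P * R = 2 * 13/40 * 13/28 = 169/560
P + R = 13/40 + 13/28 = 221/280
F1 = 169/560 / 221/280 = 13/34

13/34


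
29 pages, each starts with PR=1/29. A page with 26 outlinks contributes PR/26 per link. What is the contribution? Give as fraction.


Initial PR = 1/29 = 1/29
Outlinks = 26
Contribution per link = PR / outlinks
= 1/29 / 26
= 1/754

1/754


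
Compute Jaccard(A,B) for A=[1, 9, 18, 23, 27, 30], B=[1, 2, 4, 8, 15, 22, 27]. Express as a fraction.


A intersect B = [1, 27]
|A intersect B| = 2
A union B = [1, 2, 4, 8, 9, 15, 18, 22, 23, 27, 30]
|A union B| = 11
Jaccard = 2/11 = 2/11

2/11


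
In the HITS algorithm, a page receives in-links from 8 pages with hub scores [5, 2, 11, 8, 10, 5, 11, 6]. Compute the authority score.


Authority = sum of hub scores of in-linkers
In-link 1: hub score = 5
In-link 2: hub score = 2
In-link 3: hub score = 11
In-link 4: hub score = 8
In-link 5: hub score = 10
In-link 6: hub score = 5
In-link 7: hub score = 11
In-link 8: hub score = 6
Authority = 5 + 2 + 11 + 8 + 10 + 5 + 11 + 6 = 58

58
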